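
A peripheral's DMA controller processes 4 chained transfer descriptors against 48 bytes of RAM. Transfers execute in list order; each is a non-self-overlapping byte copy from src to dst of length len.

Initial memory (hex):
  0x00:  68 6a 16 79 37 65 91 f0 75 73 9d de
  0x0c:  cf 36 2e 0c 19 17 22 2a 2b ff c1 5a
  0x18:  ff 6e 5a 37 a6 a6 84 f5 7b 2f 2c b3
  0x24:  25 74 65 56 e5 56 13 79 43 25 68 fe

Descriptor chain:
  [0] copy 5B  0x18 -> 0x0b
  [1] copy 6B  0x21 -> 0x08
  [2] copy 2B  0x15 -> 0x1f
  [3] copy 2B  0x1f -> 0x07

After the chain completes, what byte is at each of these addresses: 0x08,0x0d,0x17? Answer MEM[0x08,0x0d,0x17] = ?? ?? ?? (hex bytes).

MEM[0x08,0x0d,0x17] = c1 65 5a

[0] 0x18->0x0b len=5 : ff 6e 5a 37 a6
[1] 0x21->0x08 len=6 : 2f 2c b3 25 74 65
[2] 0x15->0x1f len=2 : ff c1
[3] 0x1f->0x07 len=2 : ff c1
query mem[0x08]=0xc1, mem[0x0d]=0x65, mem[0x17]=0x5a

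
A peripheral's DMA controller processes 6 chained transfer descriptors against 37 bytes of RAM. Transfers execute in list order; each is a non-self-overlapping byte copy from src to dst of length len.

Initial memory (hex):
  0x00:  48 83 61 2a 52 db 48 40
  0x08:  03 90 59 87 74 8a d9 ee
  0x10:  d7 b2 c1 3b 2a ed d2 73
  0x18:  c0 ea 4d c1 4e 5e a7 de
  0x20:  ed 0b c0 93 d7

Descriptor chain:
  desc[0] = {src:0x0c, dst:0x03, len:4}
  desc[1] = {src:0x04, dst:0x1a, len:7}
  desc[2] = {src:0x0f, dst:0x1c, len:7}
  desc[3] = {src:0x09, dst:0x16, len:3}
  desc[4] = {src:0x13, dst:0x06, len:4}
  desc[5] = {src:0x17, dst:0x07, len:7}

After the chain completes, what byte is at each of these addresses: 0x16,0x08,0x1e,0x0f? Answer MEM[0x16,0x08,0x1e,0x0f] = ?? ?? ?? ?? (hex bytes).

MEM[0x16,0x08,0x1e,0x0f] = 90 87 b2 ee

#0 dst[0x03+4] := {0x74,0x8a,0xd9,0xee}
#1 dst[0x1a+7] := {0x8a,0xd9,0xee,0x40,0x03,0x90,0x59}
#2 dst[0x1c+7] := {0xee,0xd7,0xb2,0xc1,0x3b,0x2a,0xed}
#3 dst[0x16+3] := {0x90,0x59,0x87}
#4 dst[0x06+4] := {0x3b,0x2a,0xed,0x90}
#5 dst[0x07+7] := {0x59,0x87,0xea,0x8a,0xd9,0xee,0xd7}
query mem[0x16]=0x90, mem[0x08]=0x87, mem[0x1e]=0xb2, mem[0x0f]=0xee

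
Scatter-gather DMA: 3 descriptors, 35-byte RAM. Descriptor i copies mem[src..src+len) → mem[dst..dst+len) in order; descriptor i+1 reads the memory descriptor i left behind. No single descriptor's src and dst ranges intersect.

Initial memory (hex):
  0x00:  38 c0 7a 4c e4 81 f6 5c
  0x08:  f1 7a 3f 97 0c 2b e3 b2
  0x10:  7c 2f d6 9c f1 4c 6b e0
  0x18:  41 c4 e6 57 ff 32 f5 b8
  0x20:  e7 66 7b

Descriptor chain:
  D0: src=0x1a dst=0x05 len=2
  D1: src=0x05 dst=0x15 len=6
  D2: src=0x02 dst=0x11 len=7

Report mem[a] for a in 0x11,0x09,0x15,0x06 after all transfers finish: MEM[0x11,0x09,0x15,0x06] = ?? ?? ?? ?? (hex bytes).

  after D0: wrote 2B at 0x05 = e657
  after D1: wrote 6B at 0x15 = e6575cf17a3f
  after D2: wrote 7B at 0x11 = 7a4ce4e6575cf1
query mem[0x11]=0x7a, mem[0x09]=0x7a, mem[0x15]=0x57, mem[0x06]=0x57

MEM[0x11,0x09,0x15,0x06] = 7a 7a 57 57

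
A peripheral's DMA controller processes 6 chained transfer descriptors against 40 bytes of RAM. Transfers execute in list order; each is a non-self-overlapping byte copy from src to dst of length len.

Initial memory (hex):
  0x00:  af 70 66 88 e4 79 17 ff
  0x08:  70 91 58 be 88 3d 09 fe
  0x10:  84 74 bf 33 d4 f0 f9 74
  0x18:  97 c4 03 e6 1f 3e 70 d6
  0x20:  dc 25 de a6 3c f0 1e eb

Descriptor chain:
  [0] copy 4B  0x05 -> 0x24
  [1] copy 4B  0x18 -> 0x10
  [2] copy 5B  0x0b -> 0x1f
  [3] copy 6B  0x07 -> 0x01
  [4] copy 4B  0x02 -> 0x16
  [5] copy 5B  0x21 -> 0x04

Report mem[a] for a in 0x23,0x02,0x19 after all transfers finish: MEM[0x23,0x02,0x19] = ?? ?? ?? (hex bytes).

#0 dst[0x24+4] := {0x79,0x17,0xff,0x70}
#1 dst[0x10+4] := {0x97,0xc4,0x03,0xe6}
#2 dst[0x1f+5] := {0xbe,0x88,0x3d,0x09,0xfe}
#3 dst[0x01+6] := {0xff,0x70,0x91,0x58,0xbe,0x88}
#4 dst[0x16+4] := {0x70,0x91,0x58,0xbe}
#5 dst[0x04+5] := {0x3d,0x09,0xfe,0x79,0x17}
query mem[0x23]=0xfe, mem[0x02]=0x70, mem[0x19]=0xbe

MEM[0x23,0x02,0x19] = fe 70 be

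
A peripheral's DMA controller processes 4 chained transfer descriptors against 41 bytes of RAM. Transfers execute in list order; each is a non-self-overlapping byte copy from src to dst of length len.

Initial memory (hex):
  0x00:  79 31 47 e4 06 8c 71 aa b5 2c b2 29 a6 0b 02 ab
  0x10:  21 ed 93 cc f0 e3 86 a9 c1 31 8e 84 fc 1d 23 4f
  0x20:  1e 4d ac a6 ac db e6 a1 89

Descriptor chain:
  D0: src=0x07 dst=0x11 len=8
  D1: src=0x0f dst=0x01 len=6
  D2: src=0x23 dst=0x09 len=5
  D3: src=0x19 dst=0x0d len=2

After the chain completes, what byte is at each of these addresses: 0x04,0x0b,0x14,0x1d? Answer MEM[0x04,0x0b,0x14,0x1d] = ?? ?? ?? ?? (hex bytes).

#0 dst[0x11+8] := {0xaa,0xb5,0x2c,0xb2,0x29,0xa6,0x0b,0x02}
#1 dst[0x01+6] := {0xab,0x21,0xaa,0xb5,0x2c,0xb2}
#2 dst[0x09+5] := {0xa6,0xac,0xdb,0xe6,0xa1}
#3 dst[0x0d+2] := {0x31,0x8e}
query mem[0x04]=0xb5, mem[0x0b]=0xdb, mem[0x14]=0xb2, mem[0x1d]=0x1d

MEM[0x04,0x0b,0x14,0x1d] = b5 db b2 1d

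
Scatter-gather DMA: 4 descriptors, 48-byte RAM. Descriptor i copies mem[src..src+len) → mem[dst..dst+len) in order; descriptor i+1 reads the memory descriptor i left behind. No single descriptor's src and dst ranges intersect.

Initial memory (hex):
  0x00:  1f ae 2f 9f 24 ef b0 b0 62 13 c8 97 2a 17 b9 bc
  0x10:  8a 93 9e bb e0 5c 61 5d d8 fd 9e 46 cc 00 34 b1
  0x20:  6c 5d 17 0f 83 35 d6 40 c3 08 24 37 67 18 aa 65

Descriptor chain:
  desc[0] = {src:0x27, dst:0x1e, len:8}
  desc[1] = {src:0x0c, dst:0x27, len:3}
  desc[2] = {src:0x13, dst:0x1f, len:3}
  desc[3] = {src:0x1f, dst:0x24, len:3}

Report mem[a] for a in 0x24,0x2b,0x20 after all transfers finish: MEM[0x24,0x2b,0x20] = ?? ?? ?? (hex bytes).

MEM[0x24,0x2b,0x20] = bb 37 e0

#0 dst[0x1e+8] := {0x40,0xc3,0x08,0x24,0x37,0x67,0x18,0xaa}
#1 dst[0x27+3] := {0x2a,0x17,0xb9}
#2 dst[0x1f+3] := {0xbb,0xe0,0x5c}
#3 dst[0x24+3] := {0xbb,0xe0,0x5c}
query mem[0x24]=0xbb, mem[0x2b]=0x37, mem[0x20]=0xe0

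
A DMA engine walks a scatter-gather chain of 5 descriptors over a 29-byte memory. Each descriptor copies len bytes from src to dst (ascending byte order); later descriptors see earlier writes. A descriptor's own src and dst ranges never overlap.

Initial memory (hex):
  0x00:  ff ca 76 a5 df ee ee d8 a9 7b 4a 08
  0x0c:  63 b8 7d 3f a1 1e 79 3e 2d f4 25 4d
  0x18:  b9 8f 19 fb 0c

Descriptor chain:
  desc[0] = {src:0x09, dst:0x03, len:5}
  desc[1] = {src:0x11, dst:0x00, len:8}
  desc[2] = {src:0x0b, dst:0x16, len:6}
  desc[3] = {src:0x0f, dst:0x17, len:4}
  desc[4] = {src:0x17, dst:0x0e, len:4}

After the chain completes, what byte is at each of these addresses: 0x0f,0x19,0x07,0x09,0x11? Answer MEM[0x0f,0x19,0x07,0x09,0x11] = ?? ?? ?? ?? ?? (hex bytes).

MEM[0x0f,0x19,0x07,0x09,0x11] = a1 1e b9 7b 79

[0] 0x09->0x03 len=5 : 7b 4a 08 63 b8
[1] 0x11->0x00 len=8 : 1e 79 3e 2d f4 25 4d b9
[2] 0x0b->0x16 len=6 : 08 63 b8 7d 3f a1
[3] 0x0f->0x17 len=4 : 3f a1 1e 79
[4] 0x17->0x0e len=4 : 3f a1 1e 79
query mem[0x0f]=0xa1, mem[0x19]=0x1e, mem[0x07]=0xb9, mem[0x09]=0x7b, mem[0x11]=0x79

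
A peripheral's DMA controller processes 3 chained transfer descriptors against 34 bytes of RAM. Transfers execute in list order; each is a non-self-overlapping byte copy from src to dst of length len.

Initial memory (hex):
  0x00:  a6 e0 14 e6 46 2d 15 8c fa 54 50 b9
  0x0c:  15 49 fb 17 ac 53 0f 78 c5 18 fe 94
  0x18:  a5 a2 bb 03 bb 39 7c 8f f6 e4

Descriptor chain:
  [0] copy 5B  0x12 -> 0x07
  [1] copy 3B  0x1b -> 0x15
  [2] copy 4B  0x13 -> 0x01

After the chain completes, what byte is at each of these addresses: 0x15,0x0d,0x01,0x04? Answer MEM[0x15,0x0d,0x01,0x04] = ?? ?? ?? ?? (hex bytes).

MEM[0x15,0x0d,0x01,0x04] = 03 49 78 bb

D0: mem[0x07..0x0b] <- [0f 78 c5 18 fe]
D1: mem[0x15..0x17] <- [03 bb 39]
D2: mem[0x01..0x04] <- [78 c5 03 bb]
query mem[0x15]=0x03, mem[0x0d]=0x49, mem[0x01]=0x78, mem[0x04]=0xbb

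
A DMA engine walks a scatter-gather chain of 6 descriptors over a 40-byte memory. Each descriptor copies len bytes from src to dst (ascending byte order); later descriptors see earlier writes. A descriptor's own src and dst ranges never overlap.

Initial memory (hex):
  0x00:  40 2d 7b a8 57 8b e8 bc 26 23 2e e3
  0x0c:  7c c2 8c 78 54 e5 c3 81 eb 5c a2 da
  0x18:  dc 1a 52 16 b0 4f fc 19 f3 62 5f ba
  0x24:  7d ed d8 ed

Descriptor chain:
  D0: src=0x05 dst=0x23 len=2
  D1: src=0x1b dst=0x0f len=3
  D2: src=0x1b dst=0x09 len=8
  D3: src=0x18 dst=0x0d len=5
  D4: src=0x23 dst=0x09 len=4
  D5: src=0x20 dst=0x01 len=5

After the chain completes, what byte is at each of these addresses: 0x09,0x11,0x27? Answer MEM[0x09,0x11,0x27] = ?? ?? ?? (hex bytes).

  after D0: wrote 2B at 0x23 = 8be8
  after D1: wrote 3B at 0x0f = 16b04f
  after D2: wrote 8B at 0x09 = 16b04ffc19f3625f
  after D3: wrote 5B at 0x0d = dc1a5216b0
  after D4: wrote 4B at 0x09 = 8be8edd8
  after D5: wrote 5B at 0x01 = f3625f8be8
query mem[0x09]=0x8b, mem[0x11]=0xb0, mem[0x27]=0xed

MEM[0x09,0x11,0x27] = 8b b0 ed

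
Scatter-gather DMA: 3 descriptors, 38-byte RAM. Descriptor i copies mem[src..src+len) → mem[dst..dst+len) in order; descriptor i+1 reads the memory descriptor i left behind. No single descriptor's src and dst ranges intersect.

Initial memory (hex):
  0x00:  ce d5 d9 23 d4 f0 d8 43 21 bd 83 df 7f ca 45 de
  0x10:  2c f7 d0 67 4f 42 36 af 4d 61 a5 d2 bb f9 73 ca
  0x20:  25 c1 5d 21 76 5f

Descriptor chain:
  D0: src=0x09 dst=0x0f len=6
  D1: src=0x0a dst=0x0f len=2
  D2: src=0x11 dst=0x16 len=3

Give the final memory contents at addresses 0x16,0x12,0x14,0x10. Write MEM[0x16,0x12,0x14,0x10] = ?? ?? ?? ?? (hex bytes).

MEM[0x16,0x12,0x14,0x10] = df 7f 45 df

  after D0: wrote 6B at 0x0f = bd83df7fca45
  after D1: wrote 2B at 0x0f = 83df
  after D2: wrote 3B at 0x16 = df7fca
query mem[0x16]=0xdf, mem[0x12]=0x7f, mem[0x14]=0x45, mem[0x10]=0xdf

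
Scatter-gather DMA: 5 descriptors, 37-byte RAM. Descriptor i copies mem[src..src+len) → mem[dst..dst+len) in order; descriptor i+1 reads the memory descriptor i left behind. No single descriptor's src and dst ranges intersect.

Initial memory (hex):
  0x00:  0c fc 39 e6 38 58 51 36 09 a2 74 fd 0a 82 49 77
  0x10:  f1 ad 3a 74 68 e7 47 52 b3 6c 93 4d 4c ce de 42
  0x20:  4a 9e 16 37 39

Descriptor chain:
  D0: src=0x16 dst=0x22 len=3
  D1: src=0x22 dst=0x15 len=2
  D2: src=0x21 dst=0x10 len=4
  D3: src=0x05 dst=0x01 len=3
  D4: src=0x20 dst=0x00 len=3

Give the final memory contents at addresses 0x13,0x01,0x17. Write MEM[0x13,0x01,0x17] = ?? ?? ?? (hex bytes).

#0 dst[0x22+3] := {0x47,0x52,0xb3}
#1 dst[0x15+2] := {0x47,0x52}
#2 dst[0x10+4] := {0x9e,0x47,0x52,0xb3}
#3 dst[0x01+3] := {0x58,0x51,0x36}
#4 dst[0x00+3] := {0x4a,0x9e,0x47}
query mem[0x13]=0xb3, mem[0x01]=0x9e, mem[0x17]=0x52

MEM[0x13,0x01,0x17] = b3 9e 52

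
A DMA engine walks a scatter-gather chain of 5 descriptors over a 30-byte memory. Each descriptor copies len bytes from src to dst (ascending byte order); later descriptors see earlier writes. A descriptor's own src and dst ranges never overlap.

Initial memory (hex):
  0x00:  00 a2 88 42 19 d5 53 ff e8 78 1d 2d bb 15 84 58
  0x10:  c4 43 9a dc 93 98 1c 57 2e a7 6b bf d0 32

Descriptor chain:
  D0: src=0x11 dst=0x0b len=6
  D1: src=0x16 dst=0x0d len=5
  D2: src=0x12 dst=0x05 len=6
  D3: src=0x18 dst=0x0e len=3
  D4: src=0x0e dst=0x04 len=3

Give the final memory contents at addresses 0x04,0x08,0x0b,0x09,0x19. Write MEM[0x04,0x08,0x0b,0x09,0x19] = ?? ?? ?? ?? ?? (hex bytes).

MEM[0x04,0x08,0x0b,0x09,0x19] = 2e 98 43 1c a7

[0] 0x11->0x0b len=6 : 43 9a dc 93 98 1c
[1] 0x16->0x0d len=5 : 1c 57 2e a7 6b
[2] 0x12->0x05 len=6 : 9a dc 93 98 1c 57
[3] 0x18->0x0e len=3 : 2e a7 6b
[4] 0x0e->0x04 len=3 : 2e a7 6b
query mem[0x04]=0x2e, mem[0x08]=0x98, mem[0x0b]=0x43, mem[0x09]=0x1c, mem[0x19]=0xa7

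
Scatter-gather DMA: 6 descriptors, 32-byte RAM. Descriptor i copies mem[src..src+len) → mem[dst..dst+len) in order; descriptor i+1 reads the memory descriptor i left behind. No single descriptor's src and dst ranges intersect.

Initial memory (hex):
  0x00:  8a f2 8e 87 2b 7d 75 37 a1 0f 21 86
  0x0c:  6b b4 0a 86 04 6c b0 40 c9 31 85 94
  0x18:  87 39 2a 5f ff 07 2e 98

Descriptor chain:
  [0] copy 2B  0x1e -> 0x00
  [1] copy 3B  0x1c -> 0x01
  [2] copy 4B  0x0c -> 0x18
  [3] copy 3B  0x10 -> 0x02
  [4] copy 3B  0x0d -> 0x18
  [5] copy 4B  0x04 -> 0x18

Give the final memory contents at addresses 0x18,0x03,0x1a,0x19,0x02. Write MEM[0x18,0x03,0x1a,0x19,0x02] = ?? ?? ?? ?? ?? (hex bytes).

MEM[0x18,0x03,0x1a,0x19,0x02] = b0 6c 75 7d 04

D0: mem[0x00..0x01] <- [2e 98]
D1: mem[0x01..0x03] <- [ff 07 2e]
D2: mem[0x18..0x1b] <- [6b b4 0a 86]
D3: mem[0x02..0x04] <- [04 6c b0]
D4: mem[0x18..0x1a] <- [b4 0a 86]
D5: mem[0x18..0x1b] <- [b0 7d 75 37]
query mem[0x18]=0xb0, mem[0x03]=0x6c, mem[0x1a]=0x75, mem[0x19]=0x7d, mem[0x02]=0x04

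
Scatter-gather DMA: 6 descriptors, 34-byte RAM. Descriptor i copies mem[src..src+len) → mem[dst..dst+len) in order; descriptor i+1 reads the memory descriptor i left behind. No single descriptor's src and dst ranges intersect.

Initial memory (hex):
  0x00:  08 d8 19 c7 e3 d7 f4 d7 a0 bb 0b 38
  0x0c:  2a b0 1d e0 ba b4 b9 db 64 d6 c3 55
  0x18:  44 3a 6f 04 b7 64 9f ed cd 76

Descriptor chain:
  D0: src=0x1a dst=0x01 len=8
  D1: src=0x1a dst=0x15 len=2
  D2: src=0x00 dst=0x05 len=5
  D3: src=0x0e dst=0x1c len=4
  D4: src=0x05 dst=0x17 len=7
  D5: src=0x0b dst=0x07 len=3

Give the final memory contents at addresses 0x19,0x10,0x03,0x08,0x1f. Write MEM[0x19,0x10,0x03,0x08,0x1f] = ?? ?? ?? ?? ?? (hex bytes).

#0 dst[0x01+8] := {0x6f,0x04,0xb7,0x64,0x9f,0xed,0xcd,0x76}
#1 dst[0x15+2] := {0x6f,0x04}
#2 dst[0x05+5] := {0x08,0x6f,0x04,0xb7,0x64}
#3 dst[0x1c+4] := {0x1d,0xe0,0xba,0xb4}
#4 dst[0x17+7] := {0x08,0x6f,0x04,0xb7,0x64,0x0b,0x38}
#5 dst[0x07+3] := {0x38,0x2a,0xb0}
query mem[0x19]=0x04, mem[0x10]=0xba, mem[0x03]=0xb7, mem[0x08]=0x2a, mem[0x1f]=0xb4

MEM[0x19,0x10,0x03,0x08,0x1f] = 04 ba b7 2a b4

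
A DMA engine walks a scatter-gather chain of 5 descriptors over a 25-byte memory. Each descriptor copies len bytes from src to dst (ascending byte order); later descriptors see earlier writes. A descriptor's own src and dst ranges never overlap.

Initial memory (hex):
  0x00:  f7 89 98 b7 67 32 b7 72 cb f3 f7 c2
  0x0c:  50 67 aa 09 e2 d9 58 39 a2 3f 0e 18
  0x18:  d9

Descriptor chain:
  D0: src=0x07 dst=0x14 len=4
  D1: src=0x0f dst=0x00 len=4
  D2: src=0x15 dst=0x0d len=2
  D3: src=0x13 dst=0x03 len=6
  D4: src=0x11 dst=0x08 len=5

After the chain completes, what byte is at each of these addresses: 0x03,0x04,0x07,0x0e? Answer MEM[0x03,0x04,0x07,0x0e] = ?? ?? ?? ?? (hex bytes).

MEM[0x03,0x04,0x07,0x0e] = 39 72 f7 f3

[0] 0x07->0x14 len=4 : 72 cb f3 f7
[1] 0x0f->0x00 len=4 : 09 e2 d9 58
[2] 0x15->0x0d len=2 : cb f3
[3] 0x13->0x03 len=6 : 39 72 cb f3 f7 d9
[4] 0x11->0x08 len=5 : d9 58 39 72 cb
query mem[0x03]=0x39, mem[0x04]=0x72, mem[0x07]=0xf7, mem[0x0e]=0xf3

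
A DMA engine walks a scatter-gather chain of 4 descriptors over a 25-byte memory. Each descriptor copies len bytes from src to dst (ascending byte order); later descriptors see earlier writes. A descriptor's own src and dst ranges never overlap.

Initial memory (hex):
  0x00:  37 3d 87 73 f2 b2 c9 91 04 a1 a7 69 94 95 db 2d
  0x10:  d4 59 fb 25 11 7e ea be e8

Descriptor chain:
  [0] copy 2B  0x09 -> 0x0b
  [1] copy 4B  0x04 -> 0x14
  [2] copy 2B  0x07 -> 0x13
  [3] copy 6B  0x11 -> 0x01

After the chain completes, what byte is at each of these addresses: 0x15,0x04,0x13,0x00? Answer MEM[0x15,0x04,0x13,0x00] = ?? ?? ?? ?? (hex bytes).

#0 dst[0x0b+2] := {0xa1,0xa7}
#1 dst[0x14+4] := {0xf2,0xb2,0xc9,0x91}
#2 dst[0x13+2] := {0x91,0x04}
#3 dst[0x01+6] := {0x59,0xfb,0x91,0x04,0xb2,0xc9}
query mem[0x15]=0xb2, mem[0x04]=0x04, mem[0x13]=0x91, mem[0x00]=0x37

MEM[0x15,0x04,0x13,0x00] = b2 04 91 37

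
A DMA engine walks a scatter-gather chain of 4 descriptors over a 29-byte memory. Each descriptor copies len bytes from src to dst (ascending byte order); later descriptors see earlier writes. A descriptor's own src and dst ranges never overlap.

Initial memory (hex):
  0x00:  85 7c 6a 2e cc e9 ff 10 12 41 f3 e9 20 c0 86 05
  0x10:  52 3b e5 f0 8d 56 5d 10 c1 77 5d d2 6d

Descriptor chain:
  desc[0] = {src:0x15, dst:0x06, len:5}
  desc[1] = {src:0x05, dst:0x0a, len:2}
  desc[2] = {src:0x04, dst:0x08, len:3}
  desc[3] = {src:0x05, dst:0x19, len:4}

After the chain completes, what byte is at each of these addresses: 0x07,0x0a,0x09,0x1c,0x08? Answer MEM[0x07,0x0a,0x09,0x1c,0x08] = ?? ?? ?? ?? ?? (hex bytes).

  after D0: wrote 5B at 0x06 = 565d10c177
  after D1: wrote 2B at 0x0a = e956
  after D2: wrote 3B at 0x08 = cce956
  after D3: wrote 4B at 0x19 = e9565dcc
query mem[0x07]=0x5d, mem[0x0a]=0x56, mem[0x09]=0xe9, mem[0x1c]=0xcc, mem[0x08]=0xcc

MEM[0x07,0x0a,0x09,0x1c,0x08] = 5d 56 e9 cc cc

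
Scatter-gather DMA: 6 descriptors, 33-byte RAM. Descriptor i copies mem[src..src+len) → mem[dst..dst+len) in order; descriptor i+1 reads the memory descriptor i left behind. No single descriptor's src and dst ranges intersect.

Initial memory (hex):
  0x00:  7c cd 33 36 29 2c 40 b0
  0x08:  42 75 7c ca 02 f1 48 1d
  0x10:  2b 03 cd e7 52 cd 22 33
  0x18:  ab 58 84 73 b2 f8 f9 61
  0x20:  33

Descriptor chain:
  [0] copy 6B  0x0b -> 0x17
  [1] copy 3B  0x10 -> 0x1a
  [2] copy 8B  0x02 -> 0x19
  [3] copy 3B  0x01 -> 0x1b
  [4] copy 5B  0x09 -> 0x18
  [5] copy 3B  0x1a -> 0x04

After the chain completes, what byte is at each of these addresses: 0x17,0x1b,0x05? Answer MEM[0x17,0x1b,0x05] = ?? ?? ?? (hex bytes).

MEM[0x17,0x1b,0x05] = ca 02 02

  after D0: wrote 6B at 0x17 = ca02f1481d2b
  after D1: wrote 3B at 0x1a = 2b03cd
  after D2: wrote 8B at 0x19 = 3336292c40b04275
  after D3: wrote 3B at 0x1b = cd3336
  after D4: wrote 5B at 0x18 = 757cca02f1
  after D5: wrote 3B at 0x04 = ca02f1
query mem[0x17]=0xca, mem[0x1b]=0x02, mem[0x05]=0x02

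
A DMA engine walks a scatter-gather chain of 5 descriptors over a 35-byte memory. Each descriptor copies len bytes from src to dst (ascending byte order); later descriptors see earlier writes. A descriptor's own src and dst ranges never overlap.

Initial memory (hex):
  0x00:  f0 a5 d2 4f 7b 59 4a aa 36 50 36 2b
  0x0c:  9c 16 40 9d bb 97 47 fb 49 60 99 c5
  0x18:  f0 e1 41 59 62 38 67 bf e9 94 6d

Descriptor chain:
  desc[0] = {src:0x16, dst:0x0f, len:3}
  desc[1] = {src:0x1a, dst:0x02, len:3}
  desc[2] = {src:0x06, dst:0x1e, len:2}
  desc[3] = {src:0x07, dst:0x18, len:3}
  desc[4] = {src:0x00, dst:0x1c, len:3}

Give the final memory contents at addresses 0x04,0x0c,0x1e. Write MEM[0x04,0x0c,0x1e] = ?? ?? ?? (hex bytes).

D0: mem[0x0f..0x11] <- [99 c5 f0]
D1: mem[0x02..0x04] <- [41 59 62]
D2: mem[0x1e..0x1f] <- [4a aa]
D3: mem[0x18..0x1a] <- [aa 36 50]
D4: mem[0x1c..0x1e] <- [f0 a5 41]
query mem[0x04]=0x62, mem[0x0c]=0x9c, mem[0x1e]=0x41

MEM[0x04,0x0c,0x1e] = 62 9c 41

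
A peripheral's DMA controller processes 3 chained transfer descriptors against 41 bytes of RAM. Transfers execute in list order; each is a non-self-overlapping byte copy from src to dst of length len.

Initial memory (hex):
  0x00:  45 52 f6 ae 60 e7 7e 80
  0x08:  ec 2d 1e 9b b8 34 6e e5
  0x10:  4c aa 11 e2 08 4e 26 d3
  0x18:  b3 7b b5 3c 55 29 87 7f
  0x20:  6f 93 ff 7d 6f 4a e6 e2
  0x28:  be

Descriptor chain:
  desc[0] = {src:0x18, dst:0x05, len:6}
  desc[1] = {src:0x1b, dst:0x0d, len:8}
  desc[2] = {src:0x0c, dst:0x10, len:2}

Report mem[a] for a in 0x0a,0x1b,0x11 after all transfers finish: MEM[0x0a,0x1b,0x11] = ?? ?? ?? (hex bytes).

MEM[0x0a,0x1b,0x11] = 29 3c 3c

  after D0: wrote 6B at 0x05 = b37bb53c5529
  after D1: wrote 8B at 0x0d = 3c5529877f6f93ff
  after D2: wrote 2B at 0x10 = b83c
query mem[0x0a]=0x29, mem[0x1b]=0x3c, mem[0x11]=0x3c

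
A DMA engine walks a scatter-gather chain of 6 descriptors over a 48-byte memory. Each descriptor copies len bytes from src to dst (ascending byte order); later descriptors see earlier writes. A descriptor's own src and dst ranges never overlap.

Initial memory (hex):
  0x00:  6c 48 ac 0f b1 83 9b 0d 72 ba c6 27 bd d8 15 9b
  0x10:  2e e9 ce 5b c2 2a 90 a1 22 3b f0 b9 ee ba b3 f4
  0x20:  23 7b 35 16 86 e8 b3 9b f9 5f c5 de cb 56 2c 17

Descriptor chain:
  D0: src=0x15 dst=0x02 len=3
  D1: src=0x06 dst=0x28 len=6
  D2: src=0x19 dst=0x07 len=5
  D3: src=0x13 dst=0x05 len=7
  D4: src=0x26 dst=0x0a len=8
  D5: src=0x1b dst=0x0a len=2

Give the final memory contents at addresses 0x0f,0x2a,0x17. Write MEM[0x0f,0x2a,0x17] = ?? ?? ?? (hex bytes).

[0] 0x15->0x02 len=3 : 2a 90 a1
[1] 0x06->0x28 len=6 : 9b 0d 72 ba c6 27
[2] 0x19->0x07 len=5 : 3b f0 b9 ee ba
[3] 0x13->0x05 len=7 : 5b c2 2a 90 a1 22 3b
[4] 0x26->0x0a len=8 : b3 9b 9b 0d 72 ba c6 27
[5] 0x1b->0x0a len=2 : b9 ee
query mem[0x0f]=0xba, mem[0x2a]=0x72, mem[0x17]=0xa1

MEM[0x0f,0x2a,0x17] = ba 72 a1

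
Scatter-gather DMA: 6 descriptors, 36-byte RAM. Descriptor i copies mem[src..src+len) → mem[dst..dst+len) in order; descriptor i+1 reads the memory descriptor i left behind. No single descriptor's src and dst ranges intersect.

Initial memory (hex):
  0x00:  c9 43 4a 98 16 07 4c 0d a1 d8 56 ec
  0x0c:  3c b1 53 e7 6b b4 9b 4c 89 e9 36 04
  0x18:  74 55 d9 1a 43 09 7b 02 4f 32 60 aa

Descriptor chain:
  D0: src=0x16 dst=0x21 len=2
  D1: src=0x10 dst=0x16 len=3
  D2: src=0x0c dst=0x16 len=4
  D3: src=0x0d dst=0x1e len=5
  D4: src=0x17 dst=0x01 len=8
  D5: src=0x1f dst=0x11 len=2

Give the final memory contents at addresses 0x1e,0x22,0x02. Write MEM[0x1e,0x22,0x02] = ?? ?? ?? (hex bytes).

#0 dst[0x21+2] := {0x36,0x04}
#1 dst[0x16+3] := {0x6b,0xb4,0x9b}
#2 dst[0x16+4] := {0x3c,0xb1,0x53,0xe7}
#3 dst[0x1e+5] := {0xb1,0x53,0xe7,0x6b,0xb4}
#4 dst[0x01+8] := {0xb1,0x53,0xe7,0xd9,0x1a,0x43,0x09,0xb1}
#5 dst[0x11+2] := {0x53,0xe7}
query mem[0x1e]=0xb1, mem[0x22]=0xb4, mem[0x02]=0x53

MEM[0x1e,0x22,0x02] = b1 b4 53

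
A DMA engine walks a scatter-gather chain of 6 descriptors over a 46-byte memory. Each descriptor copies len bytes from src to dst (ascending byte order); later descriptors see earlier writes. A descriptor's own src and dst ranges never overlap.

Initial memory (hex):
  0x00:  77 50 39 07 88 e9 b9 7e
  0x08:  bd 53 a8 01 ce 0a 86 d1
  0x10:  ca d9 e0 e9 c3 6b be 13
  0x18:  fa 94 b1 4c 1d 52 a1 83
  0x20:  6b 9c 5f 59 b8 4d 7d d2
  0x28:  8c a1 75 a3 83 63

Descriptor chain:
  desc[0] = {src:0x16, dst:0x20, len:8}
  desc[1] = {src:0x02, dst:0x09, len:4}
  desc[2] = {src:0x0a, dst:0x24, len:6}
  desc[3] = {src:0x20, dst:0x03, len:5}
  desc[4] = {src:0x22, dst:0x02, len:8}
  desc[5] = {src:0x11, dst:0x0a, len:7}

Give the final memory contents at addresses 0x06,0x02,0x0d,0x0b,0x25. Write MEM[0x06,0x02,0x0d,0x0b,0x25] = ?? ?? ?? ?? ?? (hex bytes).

MEM[0x06,0x02,0x0d,0x0b,0x25] = e9 fa c3 e0 88

D0: mem[0x20..0x27] <- [be 13 fa 94 b1 4c 1d 52]
D1: mem[0x09..0x0c] <- [39 07 88 e9]
D2: mem[0x24..0x29] <- [07 88 e9 0a 86 d1]
D3: mem[0x03..0x07] <- [be 13 fa 94 07]
D4: mem[0x02..0x09] <- [fa 94 07 88 e9 0a 86 d1]
D5: mem[0x0a..0x10] <- [d9 e0 e9 c3 6b be 13]
query mem[0x06]=0xe9, mem[0x02]=0xfa, mem[0x0d]=0xc3, mem[0x0b]=0xe0, mem[0x25]=0x88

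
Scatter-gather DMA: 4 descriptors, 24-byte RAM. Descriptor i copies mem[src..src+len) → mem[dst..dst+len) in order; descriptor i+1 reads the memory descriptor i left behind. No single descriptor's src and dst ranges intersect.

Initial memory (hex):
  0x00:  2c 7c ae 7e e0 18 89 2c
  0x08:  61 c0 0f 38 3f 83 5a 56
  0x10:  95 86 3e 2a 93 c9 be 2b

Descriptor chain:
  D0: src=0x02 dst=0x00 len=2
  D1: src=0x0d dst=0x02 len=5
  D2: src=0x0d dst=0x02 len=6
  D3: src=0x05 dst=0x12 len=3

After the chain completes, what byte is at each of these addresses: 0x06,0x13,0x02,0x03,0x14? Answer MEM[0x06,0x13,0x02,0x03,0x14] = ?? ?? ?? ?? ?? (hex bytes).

[0] 0x02->0x00 len=2 : ae 7e
[1] 0x0d->0x02 len=5 : 83 5a 56 95 86
[2] 0x0d->0x02 len=6 : 83 5a 56 95 86 3e
[3] 0x05->0x12 len=3 : 95 86 3e
query mem[0x06]=0x86, mem[0x13]=0x86, mem[0x02]=0x83, mem[0x03]=0x5a, mem[0x14]=0x3e

MEM[0x06,0x13,0x02,0x03,0x14] = 86 86 83 5a 3e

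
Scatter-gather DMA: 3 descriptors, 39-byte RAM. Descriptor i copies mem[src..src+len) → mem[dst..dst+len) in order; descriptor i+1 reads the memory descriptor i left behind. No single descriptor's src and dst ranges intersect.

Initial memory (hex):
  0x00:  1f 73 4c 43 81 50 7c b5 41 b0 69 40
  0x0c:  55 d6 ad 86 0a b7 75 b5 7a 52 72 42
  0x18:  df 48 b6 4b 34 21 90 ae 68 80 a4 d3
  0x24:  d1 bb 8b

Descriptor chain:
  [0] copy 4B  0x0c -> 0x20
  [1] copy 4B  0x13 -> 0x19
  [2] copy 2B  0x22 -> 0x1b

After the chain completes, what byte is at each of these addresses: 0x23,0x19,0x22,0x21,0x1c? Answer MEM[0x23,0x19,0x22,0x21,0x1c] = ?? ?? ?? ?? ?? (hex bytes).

MEM[0x23,0x19,0x22,0x21,0x1c] = 86 b5 ad d6 86

#0 dst[0x20+4] := {0x55,0xd6,0xad,0x86}
#1 dst[0x19+4] := {0xb5,0x7a,0x52,0x72}
#2 dst[0x1b+2] := {0xad,0x86}
query mem[0x23]=0x86, mem[0x19]=0xb5, mem[0x22]=0xad, mem[0x21]=0xd6, mem[0x1c]=0x86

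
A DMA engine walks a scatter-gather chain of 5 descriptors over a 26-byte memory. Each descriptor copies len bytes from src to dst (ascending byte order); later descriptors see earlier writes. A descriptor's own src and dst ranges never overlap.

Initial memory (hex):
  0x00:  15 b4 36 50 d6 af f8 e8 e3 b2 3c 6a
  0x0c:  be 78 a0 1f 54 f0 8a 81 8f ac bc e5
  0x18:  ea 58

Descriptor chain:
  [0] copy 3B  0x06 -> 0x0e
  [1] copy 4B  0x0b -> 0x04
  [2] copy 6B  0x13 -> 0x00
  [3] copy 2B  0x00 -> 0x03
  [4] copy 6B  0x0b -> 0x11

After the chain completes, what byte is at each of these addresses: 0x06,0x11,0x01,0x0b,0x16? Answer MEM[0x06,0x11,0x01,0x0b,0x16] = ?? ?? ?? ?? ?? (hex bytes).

MEM[0x06,0x11,0x01,0x0b,0x16] = 78 6a 8f 6a e3

#0 dst[0x0e+3] := {0xf8,0xe8,0xe3}
#1 dst[0x04+4] := {0x6a,0xbe,0x78,0xf8}
#2 dst[0x00+6] := {0x81,0x8f,0xac,0xbc,0xe5,0xea}
#3 dst[0x03+2] := {0x81,0x8f}
#4 dst[0x11+6] := {0x6a,0xbe,0x78,0xf8,0xe8,0xe3}
query mem[0x06]=0x78, mem[0x11]=0x6a, mem[0x01]=0x8f, mem[0x0b]=0x6a, mem[0x16]=0xe3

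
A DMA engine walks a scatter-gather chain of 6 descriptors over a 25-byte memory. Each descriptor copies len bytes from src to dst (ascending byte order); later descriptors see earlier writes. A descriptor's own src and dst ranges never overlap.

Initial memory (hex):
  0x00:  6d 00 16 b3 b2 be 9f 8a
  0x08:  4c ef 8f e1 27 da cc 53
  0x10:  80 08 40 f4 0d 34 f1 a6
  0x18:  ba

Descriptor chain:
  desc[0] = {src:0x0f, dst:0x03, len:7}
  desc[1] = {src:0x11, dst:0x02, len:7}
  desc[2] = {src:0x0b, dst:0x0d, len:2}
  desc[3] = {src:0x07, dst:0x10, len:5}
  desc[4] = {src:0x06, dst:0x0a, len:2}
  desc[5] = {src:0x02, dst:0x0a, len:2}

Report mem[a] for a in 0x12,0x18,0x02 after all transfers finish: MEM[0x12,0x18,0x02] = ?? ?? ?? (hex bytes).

D0: mem[0x03..0x09] <- [53 80 08 40 f4 0d 34]
D1: mem[0x02..0x08] <- [08 40 f4 0d 34 f1 a6]
D2: mem[0x0d..0x0e] <- [e1 27]
D3: mem[0x10..0x14] <- [f1 a6 34 8f e1]
D4: mem[0x0a..0x0b] <- [34 f1]
D5: mem[0x0a..0x0b] <- [08 40]
query mem[0x12]=0x34, mem[0x18]=0xba, mem[0x02]=0x08

MEM[0x12,0x18,0x02] = 34 ba 08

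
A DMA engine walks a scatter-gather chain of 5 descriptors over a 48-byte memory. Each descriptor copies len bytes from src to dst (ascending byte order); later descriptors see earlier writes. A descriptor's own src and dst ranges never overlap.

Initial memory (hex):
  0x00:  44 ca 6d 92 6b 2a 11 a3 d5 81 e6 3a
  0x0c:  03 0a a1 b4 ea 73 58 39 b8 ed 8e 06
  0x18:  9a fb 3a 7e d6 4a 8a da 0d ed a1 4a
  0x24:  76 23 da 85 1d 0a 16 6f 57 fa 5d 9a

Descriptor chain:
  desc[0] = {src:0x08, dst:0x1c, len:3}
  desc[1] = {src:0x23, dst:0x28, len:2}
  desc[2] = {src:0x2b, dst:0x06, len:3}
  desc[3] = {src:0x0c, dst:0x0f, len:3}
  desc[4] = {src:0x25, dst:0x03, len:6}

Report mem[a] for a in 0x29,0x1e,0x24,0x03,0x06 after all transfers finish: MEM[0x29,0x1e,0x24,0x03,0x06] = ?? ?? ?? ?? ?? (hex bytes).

MEM[0x29,0x1e,0x24,0x03,0x06] = 76 e6 76 23 4a

[0] 0x08->0x1c len=3 : d5 81 e6
[1] 0x23->0x28 len=2 : 4a 76
[2] 0x2b->0x06 len=3 : 6f 57 fa
[3] 0x0c->0x0f len=3 : 03 0a a1
[4] 0x25->0x03 len=6 : 23 da 85 4a 76 16
query mem[0x29]=0x76, mem[0x1e]=0xe6, mem[0x24]=0x76, mem[0x03]=0x23, mem[0x06]=0x4a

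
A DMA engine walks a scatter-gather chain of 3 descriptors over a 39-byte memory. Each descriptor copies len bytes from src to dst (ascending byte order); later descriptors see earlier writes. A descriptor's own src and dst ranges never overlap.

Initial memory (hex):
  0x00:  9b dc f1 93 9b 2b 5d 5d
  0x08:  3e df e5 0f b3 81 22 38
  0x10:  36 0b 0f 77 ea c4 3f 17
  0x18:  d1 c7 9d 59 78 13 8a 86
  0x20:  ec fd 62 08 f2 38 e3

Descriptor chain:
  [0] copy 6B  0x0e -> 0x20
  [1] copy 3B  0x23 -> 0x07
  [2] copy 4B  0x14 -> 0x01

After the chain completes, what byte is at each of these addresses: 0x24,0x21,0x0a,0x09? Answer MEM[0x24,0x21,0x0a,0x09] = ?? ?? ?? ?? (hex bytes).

D0: mem[0x20..0x25] <- [22 38 36 0b 0f 77]
D1: mem[0x07..0x09] <- [0b 0f 77]
D2: mem[0x01..0x04] <- [ea c4 3f 17]
query mem[0x24]=0x0f, mem[0x21]=0x38, mem[0x0a]=0xe5, mem[0x09]=0x77

MEM[0x24,0x21,0x0a,0x09] = 0f 38 e5 77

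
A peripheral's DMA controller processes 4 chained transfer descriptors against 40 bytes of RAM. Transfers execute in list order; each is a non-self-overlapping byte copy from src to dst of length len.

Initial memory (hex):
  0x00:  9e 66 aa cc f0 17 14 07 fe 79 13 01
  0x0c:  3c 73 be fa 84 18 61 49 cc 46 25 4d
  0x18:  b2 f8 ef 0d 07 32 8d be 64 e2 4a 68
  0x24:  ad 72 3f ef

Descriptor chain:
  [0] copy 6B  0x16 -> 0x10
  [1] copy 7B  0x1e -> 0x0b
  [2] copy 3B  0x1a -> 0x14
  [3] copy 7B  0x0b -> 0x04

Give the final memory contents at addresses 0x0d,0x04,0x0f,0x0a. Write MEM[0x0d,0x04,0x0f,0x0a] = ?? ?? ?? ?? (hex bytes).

MEM[0x0d,0x04,0x0f,0x0a] = 64 8d 4a ad

  after D0: wrote 6B at 0x10 = 254db2f8ef0d
  after D1: wrote 7B at 0x0b = 8dbe64e24a68ad
  after D2: wrote 3B at 0x14 = ef0d07
  after D3: wrote 7B at 0x04 = 8dbe64e24a68ad
query mem[0x0d]=0x64, mem[0x04]=0x8d, mem[0x0f]=0x4a, mem[0x0a]=0xad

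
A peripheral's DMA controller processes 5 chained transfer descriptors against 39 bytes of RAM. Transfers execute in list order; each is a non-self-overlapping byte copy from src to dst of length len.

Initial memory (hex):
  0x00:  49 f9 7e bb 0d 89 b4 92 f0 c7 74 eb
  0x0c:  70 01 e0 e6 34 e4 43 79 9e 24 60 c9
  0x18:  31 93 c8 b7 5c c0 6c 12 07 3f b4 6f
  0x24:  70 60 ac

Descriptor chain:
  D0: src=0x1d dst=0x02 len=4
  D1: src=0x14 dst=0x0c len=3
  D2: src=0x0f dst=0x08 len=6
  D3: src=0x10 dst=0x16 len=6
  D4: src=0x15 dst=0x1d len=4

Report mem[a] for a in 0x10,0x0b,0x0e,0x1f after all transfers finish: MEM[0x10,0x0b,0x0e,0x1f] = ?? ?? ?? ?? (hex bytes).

  after D0: wrote 4B at 0x02 = c06c1207
  after D1: wrote 3B at 0x0c = 9e2460
  after D2: wrote 6B at 0x08 = e634e443799e
  after D3: wrote 6B at 0x16 = 34e443799e24
  after D4: wrote 4B at 0x1d = 2434e443
query mem[0x10]=0x34, mem[0x0b]=0x43, mem[0x0e]=0x60, mem[0x1f]=0xe4

MEM[0x10,0x0b,0x0e,0x1f] = 34 43 60 e4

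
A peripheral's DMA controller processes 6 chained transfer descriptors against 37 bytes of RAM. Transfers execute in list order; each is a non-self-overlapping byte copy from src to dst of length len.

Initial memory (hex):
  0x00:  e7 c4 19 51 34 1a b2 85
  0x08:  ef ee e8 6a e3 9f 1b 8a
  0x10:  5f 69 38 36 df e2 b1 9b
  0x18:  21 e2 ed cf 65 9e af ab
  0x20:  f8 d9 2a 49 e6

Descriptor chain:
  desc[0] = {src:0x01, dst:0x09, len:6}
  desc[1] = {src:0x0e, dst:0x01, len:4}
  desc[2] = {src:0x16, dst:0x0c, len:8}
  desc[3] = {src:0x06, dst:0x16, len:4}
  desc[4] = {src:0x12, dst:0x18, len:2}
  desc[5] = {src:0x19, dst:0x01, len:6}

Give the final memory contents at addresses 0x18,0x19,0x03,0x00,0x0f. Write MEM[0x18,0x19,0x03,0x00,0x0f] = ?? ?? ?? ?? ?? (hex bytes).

MEM[0x18,0x19,0x03,0x00,0x0f] = 65 9e cf e7 e2

[0] 0x01->0x09 len=6 : c4 19 51 34 1a b2
[1] 0x0e->0x01 len=4 : b2 8a 5f 69
[2] 0x16->0x0c len=8 : b1 9b 21 e2 ed cf 65 9e
[3] 0x06->0x16 len=4 : b2 85 ef c4
[4] 0x12->0x18 len=2 : 65 9e
[5] 0x19->0x01 len=6 : 9e ed cf 65 9e af
query mem[0x18]=0x65, mem[0x19]=0x9e, mem[0x03]=0xcf, mem[0x00]=0xe7, mem[0x0f]=0xe2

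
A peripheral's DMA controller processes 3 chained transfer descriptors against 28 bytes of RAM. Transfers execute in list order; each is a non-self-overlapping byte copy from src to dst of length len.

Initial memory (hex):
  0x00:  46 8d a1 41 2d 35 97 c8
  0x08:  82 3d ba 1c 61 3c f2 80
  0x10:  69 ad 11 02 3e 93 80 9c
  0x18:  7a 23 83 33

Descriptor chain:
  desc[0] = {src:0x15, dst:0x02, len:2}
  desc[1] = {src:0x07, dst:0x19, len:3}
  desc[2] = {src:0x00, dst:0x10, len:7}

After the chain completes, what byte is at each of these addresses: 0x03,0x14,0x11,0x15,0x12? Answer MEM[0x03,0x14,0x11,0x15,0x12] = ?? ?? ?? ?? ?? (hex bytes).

MEM[0x03,0x14,0x11,0x15,0x12] = 80 2d 8d 35 93

  after D0: wrote 2B at 0x02 = 9380
  after D1: wrote 3B at 0x19 = c8823d
  after D2: wrote 7B at 0x10 = 468d93802d3597
query mem[0x03]=0x80, mem[0x14]=0x2d, mem[0x11]=0x8d, mem[0x15]=0x35, mem[0x12]=0x93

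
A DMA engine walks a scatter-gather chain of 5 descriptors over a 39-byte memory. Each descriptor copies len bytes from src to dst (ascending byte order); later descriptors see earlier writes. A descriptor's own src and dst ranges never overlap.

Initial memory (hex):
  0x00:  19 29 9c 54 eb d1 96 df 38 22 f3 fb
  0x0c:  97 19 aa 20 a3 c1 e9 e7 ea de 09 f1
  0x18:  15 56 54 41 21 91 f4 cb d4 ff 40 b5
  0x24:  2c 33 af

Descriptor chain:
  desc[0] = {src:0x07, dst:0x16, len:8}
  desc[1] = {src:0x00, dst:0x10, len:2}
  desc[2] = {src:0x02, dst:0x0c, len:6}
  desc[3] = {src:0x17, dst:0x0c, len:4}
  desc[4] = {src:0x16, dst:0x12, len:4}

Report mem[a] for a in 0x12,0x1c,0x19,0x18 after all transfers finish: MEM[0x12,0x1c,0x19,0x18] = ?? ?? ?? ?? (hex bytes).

MEM[0x12,0x1c,0x19,0x18] = df 19 f3 22

[0] 0x07->0x16 len=8 : df 38 22 f3 fb 97 19 aa
[1] 0x00->0x10 len=2 : 19 29
[2] 0x02->0x0c len=6 : 9c 54 eb d1 96 df
[3] 0x17->0x0c len=4 : 38 22 f3 fb
[4] 0x16->0x12 len=4 : df 38 22 f3
query mem[0x12]=0xdf, mem[0x1c]=0x19, mem[0x19]=0xf3, mem[0x18]=0x22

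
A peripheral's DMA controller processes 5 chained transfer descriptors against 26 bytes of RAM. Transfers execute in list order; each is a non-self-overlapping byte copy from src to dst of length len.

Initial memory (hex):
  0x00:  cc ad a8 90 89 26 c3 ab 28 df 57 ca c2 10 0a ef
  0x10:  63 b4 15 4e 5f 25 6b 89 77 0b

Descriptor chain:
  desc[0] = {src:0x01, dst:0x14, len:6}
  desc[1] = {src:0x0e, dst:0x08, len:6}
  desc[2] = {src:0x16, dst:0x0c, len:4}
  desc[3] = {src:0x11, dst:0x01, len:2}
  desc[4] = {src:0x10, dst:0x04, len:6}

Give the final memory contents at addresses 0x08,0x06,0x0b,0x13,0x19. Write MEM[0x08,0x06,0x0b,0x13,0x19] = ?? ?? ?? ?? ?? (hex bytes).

MEM[0x08,0x06,0x0b,0x13,0x19] = ad 15 b4 4e c3

[0] 0x01->0x14 len=6 : ad a8 90 89 26 c3
[1] 0x0e->0x08 len=6 : 0a ef 63 b4 15 4e
[2] 0x16->0x0c len=4 : 90 89 26 c3
[3] 0x11->0x01 len=2 : b4 15
[4] 0x10->0x04 len=6 : 63 b4 15 4e ad a8
query mem[0x08]=0xad, mem[0x06]=0x15, mem[0x0b]=0xb4, mem[0x13]=0x4e, mem[0x19]=0xc3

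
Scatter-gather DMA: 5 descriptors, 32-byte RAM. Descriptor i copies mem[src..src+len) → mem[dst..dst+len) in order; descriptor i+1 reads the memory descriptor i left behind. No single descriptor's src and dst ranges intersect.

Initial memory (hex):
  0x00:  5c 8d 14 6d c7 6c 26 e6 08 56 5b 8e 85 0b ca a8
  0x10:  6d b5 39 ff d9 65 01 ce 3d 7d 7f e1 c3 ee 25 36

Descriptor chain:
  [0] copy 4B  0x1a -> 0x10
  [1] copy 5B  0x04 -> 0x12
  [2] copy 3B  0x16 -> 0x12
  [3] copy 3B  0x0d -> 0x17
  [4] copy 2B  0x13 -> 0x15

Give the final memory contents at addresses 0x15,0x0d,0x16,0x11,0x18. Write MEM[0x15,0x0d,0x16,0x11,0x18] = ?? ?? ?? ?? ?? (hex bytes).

[0] 0x1a->0x10 len=4 : 7f e1 c3 ee
[1] 0x04->0x12 len=5 : c7 6c 26 e6 08
[2] 0x16->0x12 len=3 : 08 ce 3d
[3] 0x0d->0x17 len=3 : 0b ca a8
[4] 0x13->0x15 len=2 : ce 3d
query mem[0x15]=0xce, mem[0x0d]=0x0b, mem[0x16]=0x3d, mem[0x11]=0xe1, mem[0x18]=0xca

MEM[0x15,0x0d,0x16,0x11,0x18] = ce 0b 3d e1 ca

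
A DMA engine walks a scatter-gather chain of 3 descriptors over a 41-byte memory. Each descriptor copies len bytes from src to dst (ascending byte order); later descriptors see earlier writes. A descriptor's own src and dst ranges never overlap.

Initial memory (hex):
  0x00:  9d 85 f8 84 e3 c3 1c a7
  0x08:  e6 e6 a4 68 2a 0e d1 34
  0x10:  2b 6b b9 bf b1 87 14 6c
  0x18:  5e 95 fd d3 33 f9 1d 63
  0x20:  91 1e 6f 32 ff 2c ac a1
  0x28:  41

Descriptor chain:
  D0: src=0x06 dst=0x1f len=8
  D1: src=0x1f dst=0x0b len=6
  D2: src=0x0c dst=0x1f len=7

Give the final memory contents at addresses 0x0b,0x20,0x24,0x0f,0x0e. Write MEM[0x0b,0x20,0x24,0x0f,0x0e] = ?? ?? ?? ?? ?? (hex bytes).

MEM[0x0b,0x20,0x24,0x0f,0x0e] = 1c e6 6b a4 e6

#0 dst[0x1f+8] := {0x1c,0xa7,0xe6,0xe6,0xa4,0x68,0x2a,0x0e}
#1 dst[0x0b+6] := {0x1c,0xa7,0xe6,0xe6,0xa4,0x68}
#2 dst[0x1f+7] := {0xa7,0xe6,0xe6,0xa4,0x68,0x6b,0xb9}
query mem[0x0b]=0x1c, mem[0x20]=0xe6, mem[0x24]=0x6b, mem[0x0f]=0xa4, mem[0x0e]=0xe6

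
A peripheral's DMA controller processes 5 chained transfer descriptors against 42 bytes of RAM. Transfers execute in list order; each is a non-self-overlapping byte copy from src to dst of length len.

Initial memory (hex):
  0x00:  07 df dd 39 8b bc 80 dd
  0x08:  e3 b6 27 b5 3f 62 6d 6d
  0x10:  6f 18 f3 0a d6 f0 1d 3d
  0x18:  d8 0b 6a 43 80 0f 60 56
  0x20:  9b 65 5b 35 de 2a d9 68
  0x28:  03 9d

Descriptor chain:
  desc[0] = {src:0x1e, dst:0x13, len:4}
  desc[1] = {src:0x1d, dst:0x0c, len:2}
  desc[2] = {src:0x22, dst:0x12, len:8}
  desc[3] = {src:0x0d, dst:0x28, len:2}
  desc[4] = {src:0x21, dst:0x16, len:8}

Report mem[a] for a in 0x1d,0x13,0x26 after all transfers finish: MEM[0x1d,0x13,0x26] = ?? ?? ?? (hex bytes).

MEM[0x1d,0x13,0x26] = 60 35 d9

#0 dst[0x13+4] := {0x60,0x56,0x9b,0x65}
#1 dst[0x0c+2] := {0x0f,0x60}
#2 dst[0x12+8] := {0x5b,0x35,0xde,0x2a,0xd9,0x68,0x03,0x9d}
#3 dst[0x28+2] := {0x60,0x6d}
#4 dst[0x16+8] := {0x65,0x5b,0x35,0xde,0x2a,0xd9,0x68,0x60}
query mem[0x1d]=0x60, mem[0x13]=0x35, mem[0x26]=0xd9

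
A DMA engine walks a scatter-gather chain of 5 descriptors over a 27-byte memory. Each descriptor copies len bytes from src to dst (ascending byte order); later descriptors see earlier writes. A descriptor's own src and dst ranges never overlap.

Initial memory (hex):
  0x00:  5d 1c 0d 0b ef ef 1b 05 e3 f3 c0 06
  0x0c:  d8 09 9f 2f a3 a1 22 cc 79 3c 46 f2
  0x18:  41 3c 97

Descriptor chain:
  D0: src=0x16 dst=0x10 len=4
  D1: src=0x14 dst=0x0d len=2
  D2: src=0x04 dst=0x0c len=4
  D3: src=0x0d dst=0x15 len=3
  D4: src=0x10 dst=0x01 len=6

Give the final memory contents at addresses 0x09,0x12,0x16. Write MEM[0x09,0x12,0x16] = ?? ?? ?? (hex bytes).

  after D0: wrote 4B at 0x10 = 46f2413c
  after D1: wrote 2B at 0x0d = 793c
  after D2: wrote 4B at 0x0c = efef1b05
  after D3: wrote 3B at 0x15 = ef1b05
  after D4: wrote 6B at 0x01 = 46f2413c79ef
query mem[0x09]=0xf3, mem[0x12]=0x41, mem[0x16]=0x1b

MEM[0x09,0x12,0x16] = f3 41 1b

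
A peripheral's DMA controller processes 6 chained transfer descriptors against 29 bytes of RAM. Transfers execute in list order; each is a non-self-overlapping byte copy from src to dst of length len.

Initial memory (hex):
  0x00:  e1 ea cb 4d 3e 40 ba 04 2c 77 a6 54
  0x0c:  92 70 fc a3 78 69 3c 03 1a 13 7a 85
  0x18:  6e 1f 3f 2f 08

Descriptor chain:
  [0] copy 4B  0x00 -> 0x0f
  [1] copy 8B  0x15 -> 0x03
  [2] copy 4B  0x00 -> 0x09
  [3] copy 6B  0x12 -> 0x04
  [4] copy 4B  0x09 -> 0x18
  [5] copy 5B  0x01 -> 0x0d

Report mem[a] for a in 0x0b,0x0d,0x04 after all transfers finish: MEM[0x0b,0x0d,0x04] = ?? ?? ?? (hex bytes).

D0: mem[0x0f..0x12] <- [e1 ea cb 4d]
D1: mem[0x03..0x0a] <- [13 7a 85 6e 1f 3f 2f 08]
D2: mem[0x09..0x0c] <- [e1 ea cb 13]
D3: mem[0x04..0x09] <- [4d 03 1a 13 7a 85]
D4: mem[0x18..0x1b] <- [85 ea cb 13]
D5: mem[0x0d..0x11] <- [ea cb 13 4d 03]
query mem[0x0b]=0xcb, mem[0x0d]=0xea, mem[0x04]=0x4d

MEM[0x0b,0x0d,0x04] = cb ea 4d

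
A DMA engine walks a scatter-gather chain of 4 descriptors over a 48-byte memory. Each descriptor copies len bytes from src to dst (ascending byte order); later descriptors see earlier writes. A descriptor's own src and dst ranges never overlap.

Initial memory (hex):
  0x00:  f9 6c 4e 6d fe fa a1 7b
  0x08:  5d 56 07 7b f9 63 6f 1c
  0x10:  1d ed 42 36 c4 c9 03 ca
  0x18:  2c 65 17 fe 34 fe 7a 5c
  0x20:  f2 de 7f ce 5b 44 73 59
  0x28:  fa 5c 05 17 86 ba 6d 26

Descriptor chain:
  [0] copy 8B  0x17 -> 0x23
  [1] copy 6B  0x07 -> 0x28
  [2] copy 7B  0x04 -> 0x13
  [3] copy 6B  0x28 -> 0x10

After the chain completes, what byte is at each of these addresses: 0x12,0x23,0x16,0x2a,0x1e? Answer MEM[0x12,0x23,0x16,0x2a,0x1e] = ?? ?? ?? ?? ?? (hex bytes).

  after D0: wrote 8B at 0x23 = ca2c6517fe34fe7a
  after D1: wrote 6B at 0x28 = 7b5d56077bf9
  after D2: wrote 7B at 0x13 = fefaa17b5d5607
  after D3: wrote 6B at 0x10 = 7b5d56077bf9
query mem[0x12]=0x56, mem[0x23]=0xca, mem[0x16]=0x7b, mem[0x2a]=0x56, mem[0x1e]=0x7a

MEM[0x12,0x23,0x16,0x2a,0x1e] = 56 ca 7b 56 7a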